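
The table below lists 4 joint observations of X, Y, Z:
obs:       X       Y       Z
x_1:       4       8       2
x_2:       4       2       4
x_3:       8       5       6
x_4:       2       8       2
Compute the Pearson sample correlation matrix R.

Step 1 — column means:
  mean(X) = (4 + 4 + 8 + 2) / 4 = 18/4 = 4.5
  mean(Y) = (8 + 2 + 5 + 8) / 4 = 23/4 = 5.75
  mean(Z) = (2 + 4 + 6 + 2) / 4 = 14/4 = 3.5

Step 2 — sample variances and covariances s[i,j] = (1/(n-1)) · Σ_k (x_{k,i} - mean_i) · (x_{k,j} - mean_j), with n-1 = 3:
  s[X,X] = ((-0.5)·(-0.5) + (-0.5)·(-0.5) + (3.5)·(3.5) + (-2.5)·(-2.5)) / 3 = 19/3 = 6.3333
  s[X,Y] = ((-0.5)·(2.25) + (-0.5)·(-3.75) + (3.5)·(-0.75) + (-2.5)·(2.25)) / 3 = -7.5/3 = -2.5
  s[X,Z] = ((-0.5)·(-1.5) + (-0.5)·(0.5) + (3.5)·(2.5) + (-2.5)·(-1.5)) / 3 = 13/3 = 4.3333
  s[Y,Y] = ((2.25)·(2.25) + (-3.75)·(-3.75) + (-0.75)·(-0.75) + (2.25)·(2.25)) / 3 = 24.75/3 = 8.25
  s[Y,Z] = ((2.25)·(-1.5) + (-3.75)·(0.5) + (-0.75)·(2.5) + (2.25)·(-1.5)) / 3 = -10.5/3 = -3.5
  s[Z,Z] = ((-1.5)·(-1.5) + (0.5)·(0.5) + (2.5)·(2.5) + (-1.5)·(-1.5)) / 3 = 11/3 = 3.6667
  Sample standard deviations s_i = √(s[i,i]):
  s(X) = √(6.3333) = 2.5166
  s(Y) = √(8.25) = 2.8723
  s(Z) = √(3.6667) = 1.9149

Step 3 — r_{ij} = s_{ij} / (s_i · s_j):
  r[X,X] = 1 (diagonal).
  r[X,Y] = -2.5 / (2.5166 · 2.8723) = -2.5 / 7.2284 = -0.3459
  r[X,Z] = 4.3333 / (2.5166 · 1.9149) = 4.3333 / 4.8189 = 0.8992
  r[Y,Y] = 1 (diagonal).
  r[Y,Z] = -3.5 / (2.8723 · 1.9149) = -3.5 / 5.5 = -0.6364
  r[Z,Z] = 1 (diagonal).

R is symmetric with unit diagonal. Assembling:

R = [[1, -0.3459, 0.8992],
 [-0.3459, 1, -0.6364],
 [0.8992, -0.6364, 1]]


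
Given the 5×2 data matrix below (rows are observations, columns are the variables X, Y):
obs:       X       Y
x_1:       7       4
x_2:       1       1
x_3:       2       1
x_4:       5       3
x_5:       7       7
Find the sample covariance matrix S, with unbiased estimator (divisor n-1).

Step 1 — column means:
  mean(X) = (7 + 1 + 2 + 5 + 7) / 5 = 22/5 = 4.4
  mean(Y) = (4 + 1 + 1 + 3 + 7) / 5 = 16/5 = 3.2

Step 2 — sample covariance S[i,j] = (1/(n-1)) · Σ_k (x_{k,i} - mean_i) · (x_{k,j} - mean_j), with n-1 = 4.
  S[X,X] = ((2.6)·(2.6) + (-3.4)·(-3.4) + (-2.4)·(-2.4) + (0.6)·(0.6) + (2.6)·(2.6)) / 4 = 31.2/4 = 7.8
  S[X,Y] = ((2.6)·(0.8) + (-3.4)·(-2.2) + (-2.4)·(-2.2) + (0.6)·(-0.2) + (2.6)·(3.8)) / 4 = 24.6/4 = 6.15
  S[Y,Y] = ((0.8)·(0.8) + (-2.2)·(-2.2) + (-2.2)·(-2.2) + (-0.2)·(-0.2) + (3.8)·(3.8)) / 4 = 24.8/4 = 6.2

S is symmetric (S[j,i] = S[i,j]). Assembling:

S = [[7.8, 6.15],
 [6.15, 6.2]]


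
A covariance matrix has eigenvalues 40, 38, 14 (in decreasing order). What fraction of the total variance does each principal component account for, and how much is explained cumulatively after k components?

Step 1 — total variance = trace(Sigma) = Σ λ_i = 40 + 38 + 14 = 92.

Step 2 — fraction explained by component i = λ_i / Σ λ:
  PC1: 40/92 = 0.4348
  PC2: 38/92 = 0.413
  PC3: 14/92 = 0.1522

Step 3 — cumulative fraction after k components = (λ_1 + ... + λ_k) / Σ λ:
  k = 1: 40/92 = 0.4348
  k = 2: (40 + 38)/92 = 78/92 = 0.8478
  k = 3: (40 + 38 + 14)/92 = 92/92 = 1

Summary (fraction, with percent):

explained: PC1 0.4348 (43.48%), PC2 0.413 (41.3%), PC3 0.1522 (15.22%);  cumulative: 0.4348, 0.8478, 1


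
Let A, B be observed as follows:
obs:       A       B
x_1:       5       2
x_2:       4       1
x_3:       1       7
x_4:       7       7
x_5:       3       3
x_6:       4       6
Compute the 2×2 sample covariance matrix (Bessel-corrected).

Step 1 — column means:
  mean(A) = (5 + 4 + 1 + 7 + 3 + 4) / 6 = 24/6 = 4
  mean(B) = (2 + 1 + 7 + 7 + 3 + 6) / 6 = 26/6 = 4.3333

Step 2 — sample covariance S[i,j] = (1/(n-1)) · Σ_k (x_{k,i} - mean_i) · (x_{k,j} - mean_j), with n-1 = 5.
  S[A,A] = ((1)·(1) + (0)·(0) + (-3)·(-3) + (3)·(3) + (-1)·(-1) + (0)·(0)) / 5 = 20/5 = 4
  S[A,B] = ((1)·(-2.3333) + (0)·(-3.3333) + (-3)·(2.6667) + (3)·(2.6667) + (-1)·(-1.3333) + (0)·(1.6667)) / 5 = -1/5 = -0.2
  S[B,B] = ((-2.3333)·(-2.3333) + (-3.3333)·(-3.3333) + (2.6667)·(2.6667) + (2.6667)·(2.6667) + (-1.3333)·(-1.3333) + (1.6667)·(1.6667)) / 5 = 35.3333/5 = 7.0667

S is symmetric (S[j,i] = S[i,j]). Assembling:

S = [[4, -0.2],
 [-0.2, 7.0667]]


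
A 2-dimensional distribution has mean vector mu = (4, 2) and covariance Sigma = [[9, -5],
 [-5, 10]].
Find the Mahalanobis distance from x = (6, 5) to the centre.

Step 1 — centre the observation: (x - mu) = (2, 3).

Step 2 — invert Sigma. det(Sigma) = 9·10 - (-5)² = 65.
  Sigma^{-1} = (1/det) · [[d, -b], [-b, a]] = [[0.1538, 0.0769],
 [0.0769, 0.1385]].

Step 3 — form the quadratic (x - mu)^T · Sigma^{-1} · (x - mu):
  Sigma^{-1} · (x - mu) = (0.5385, 0.5692).
  (x - mu)^T · [Sigma^{-1} · (x - mu)] = (2)·(0.5385) + (3)·(0.5692) = 2.7846.

Step 4 — take square root: d = √(2.7846) ≈ 1.6687.

d(x, mu) = √(2.7846) ≈ 1.6687


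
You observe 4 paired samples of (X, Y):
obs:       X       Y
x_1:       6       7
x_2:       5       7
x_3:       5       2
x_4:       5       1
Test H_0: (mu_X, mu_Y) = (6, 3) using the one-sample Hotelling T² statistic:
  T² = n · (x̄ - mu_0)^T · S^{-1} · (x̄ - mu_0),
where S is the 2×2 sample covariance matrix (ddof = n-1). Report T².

Step 1 — sample mean vector:
  mean(X) = (6 + 5 + 5 + 5) / 4 = 21/4 = 5.25
  mean(Y) = (7 + 7 + 2 + 1) / 4 = 17/4 = 4.25
  x̄ = (5.25, 4.25),  deviation x̄ - mu_0 = (5.25, 4.25) - (6, 3) = (-0.75, 1.25).

Step 2 — sample covariance matrix, S[i,j] = (1/(n-1)) · Σ_k (x_{k,i} - mean_i) · (x_{k,j} - mean_j), divisor n-1 = 3:
  S[X,X] = ((0.75)·(0.75) + (-0.25)·(-0.25) + (-0.25)·(-0.25) + (-0.25)·(-0.25)) / 3 = 0.75/3 = 0.25
  S[X,Y] = ((0.75)·(2.75) + (-0.25)·(2.75) + (-0.25)·(-2.25) + (-0.25)·(-3.25)) / 3 = 2.75/3 = 0.9167
  S[Y,Y] = ((2.75)·(2.75) + (2.75)·(2.75) + (-2.25)·(-2.25) + (-3.25)·(-3.25)) / 3 = 30.75/3 = 10.25
  S = [[0.25, 0.9167],
 [0.9167, 10.25]].

Step 3 — invert S. det(S) = 0.25·10.25 - (0.9167)² = 1.7222.
  S^{-1} = (1/det) · [[d, -b], [-b, a]] = [[5.9516, -0.5323],
 [-0.5323, 0.1452]].

Step 4 — quadratic form (x̄ - mu_0)^T · S^{-1} · (x̄ - mu_0):
  S^{-1} · (x̄ - mu_0) = (-5.129, 0.5806),
  (x̄ - mu_0)^T · [...] = (-0.75)·(-5.129) + (1.25)·(0.5806) = 4.5726.

Step 5 — scale by n: T² = 4 · 4.5726 = 18.2903.

T² ≈ 18.2903


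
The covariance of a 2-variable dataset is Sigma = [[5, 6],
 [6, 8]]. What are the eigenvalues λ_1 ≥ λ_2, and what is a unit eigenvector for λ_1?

Step 1 — characteristic polynomial of 2×2 Sigma:
  det(Sigma - λI) = λ² - trace · λ + det = 0.
  trace = 5 + 8 = 13, det = 5·8 - (6)² = 4.
Step 2 — discriminant:
  Δ = trace² - 4·det = 169 - 16 = 153.
Step 3 — eigenvalues:
  λ = (trace ± √Δ)/2 = (13 ± 12.3693)/2,
  λ_1 = 12.6847,  λ_2 = 0.3153.

Step 4 — unit eigenvector for λ_1: solve (Sigma - λ_1 I)v = 0. First row:
  (5 - 12.6847)·v_x + (6)·v_y = 0, i.e. (-7.6847)·v_x + (6)·v_y = 0,
  so v ∝ (b, λ_1 - a) = (6, 7.6847) = u.
  ||u|| = √((6)² + (7.6847)²) = √(95.054) ≈ 9.7496,
  v_1 = u/||u|| ≈ (0.6154, 0.7882) (||v_1|| = 1).

λ_1 = 12.6847,  λ_2 = 0.3153;  v_1 ≈ (0.6154, 0.7882)


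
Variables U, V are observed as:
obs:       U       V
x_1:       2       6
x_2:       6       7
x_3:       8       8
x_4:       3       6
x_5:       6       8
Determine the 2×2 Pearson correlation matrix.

Step 1 — column means:
  mean(U) = (2 + 6 + 8 + 3 + 6) / 5 = 25/5 = 5
  mean(V) = (6 + 7 + 8 + 6 + 8) / 5 = 35/5 = 7

Step 2 — sample variances and covariances s[i,j] = (1/(n-1)) · Σ_k (x_{k,i} - mean_i) · (x_{k,j} - mean_j), with n-1 = 4:
  s[U,U] = ((-3)·(-3) + (1)·(1) + (3)·(3) + (-2)·(-2) + (1)·(1)) / 4 = 24/4 = 6
  s[U,V] = ((-3)·(-1) + (1)·(0) + (3)·(1) + (-2)·(-1) + (1)·(1)) / 4 = 9/4 = 2.25
  s[V,V] = ((-1)·(-1) + (0)·(0) + (1)·(1) + (-1)·(-1) + (1)·(1)) / 4 = 4/4 = 1
  Sample standard deviations s_i = √(s[i,i]):
  s(U) = √(6) = 2.4495
  s(V) = √(1) = 1

Step 3 — r_{ij} = s_{ij} / (s_i · s_j):
  r[U,U] = 1 (diagonal).
  r[U,V] = 2.25 / (2.4495 · 1) = 2.25 / 2.4495 = 0.9186
  r[V,V] = 1 (diagonal).

R is symmetric with unit diagonal. Assembling:

R = [[1, 0.9186],
 [0.9186, 1]]


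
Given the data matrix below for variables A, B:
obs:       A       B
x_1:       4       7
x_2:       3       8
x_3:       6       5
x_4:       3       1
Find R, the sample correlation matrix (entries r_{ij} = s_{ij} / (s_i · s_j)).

Step 1 — column means:
  mean(A) = (4 + 3 + 6 + 3) / 4 = 16/4 = 4
  mean(B) = (7 + 8 + 5 + 1) / 4 = 21/4 = 5.25

Step 2 — sample variances and covariances s[i,j] = (1/(n-1)) · Σ_k (x_{k,i} - mean_i) · (x_{k,j} - mean_j), with n-1 = 3:
  s[A,A] = ((0)·(0) + (-1)·(-1) + (2)·(2) + (-1)·(-1)) / 3 = 6/3 = 2
  s[A,B] = ((0)·(1.75) + (-1)·(2.75) + (2)·(-0.25) + (-1)·(-4.25)) / 3 = 1/3 = 0.3333
  s[B,B] = ((1.75)·(1.75) + (2.75)·(2.75) + (-0.25)·(-0.25) + (-4.25)·(-4.25)) / 3 = 28.75/3 = 9.5833
  Sample standard deviations s_i = √(s[i,i]):
  s(A) = √(2) = 1.4142
  s(B) = √(9.5833) = 3.0957

Step 3 — r_{ij} = s_{ij} / (s_i · s_j):
  r[A,A] = 1 (diagonal).
  r[A,B] = 0.3333 / (1.4142 · 3.0957) = 0.3333 / 4.378 = 0.0761
  r[B,B] = 1 (diagonal).

R is symmetric with unit diagonal. Assembling:

R = [[1, 0.0761],
 [0.0761, 1]]


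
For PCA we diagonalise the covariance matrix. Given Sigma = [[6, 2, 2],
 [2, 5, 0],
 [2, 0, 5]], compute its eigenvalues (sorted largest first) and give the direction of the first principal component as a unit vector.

Step 1 — characteristic polynomial p(λ) = det(λI - Sigma) = λ³ - tr·λ² + c_1·λ - det, where tr = trace, c_1 = sum of the principal 2×2 minors, det = det(Sigma):
  tr = 6 + 5 + 5 = 16,
  c_1 = (6·5 - (2)²) + (6·5 - (2)²) + (5·5 - (0)²) = 26 + 26 + 25 = 77,
  det = 6·(5·5 - (0)²) - (2)·((2)·5 - (0)·(2)) + (2)·((2)·(0) - 5·(2)) = 6·(25) - (2)·(10) + (2)·(-10) = 110.
  So p(λ) = λ³ - 16λ² + 77λ - 110.
Step 2 — look for an integer root (rational root theorem: any rational root is an integer divisor of 110). Testing λ = 5:
  p(5) = 125 - 400 + 385 - 110 = 0  ✓
  Dividing out (λ - 5): p(λ) = (λ - 5)(λ² - 11λ + 22).
Step 3 — remaining eigenvalues from the quadratic λ² - 11λ + 22 = 0:
  Δ = 11² - 4·22 = 121 - 88 = 33,  λ = (11 ± √33)/2 = (11 ± 5.7446)/2 ≈ 8.3723 or 2.6277.
  Sorted: λ_1 = 8.3723,  λ_2 = 5,  λ_3 = 2.6277  (check: sum = 16 = tr ✓).

Step 4 — unit eigenvector for λ_1 ≈ 8.3723: v spans the null space of (Sigma - λ_1 I), whose rows are
  r_1 = (-2.3723, 2, 2),  r_2 = (2, -3.3723, 0),  r_3 = (2, 0, -3.3723).
  v is orthogonal to every row, so take v ∝ r_1 × r_2 = ((2)·(0) - (2)·(-3.3723), (2)·(2) - (-2.3723)·(0), (-2.3723)·(-3.3723) - (2)·(2)) ≈ (6.7446, 4, 4).
  Let u = (6.7446, 4, 4).
  ||u|| = √((6.7446)² + (4)² + (4)²) = √(77.4891) ≈ 8.8028,  v_1 = u/||u|| ≈ (0.7662, 0.4544, 0.4544) (||v_1|| = 1).

λ_1 = 8.3723,  λ_2 = 5,  λ_3 = 2.6277;  v_1 ≈ (0.7662, 0.4544, 0.4544)


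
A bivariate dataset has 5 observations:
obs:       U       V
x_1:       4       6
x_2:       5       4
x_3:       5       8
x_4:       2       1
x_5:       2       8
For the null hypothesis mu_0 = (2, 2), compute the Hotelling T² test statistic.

Step 1 — sample mean vector:
  mean(U) = (4 + 5 + 5 + 2 + 2) / 5 = 18/5 = 3.6
  mean(V) = (6 + 4 + 8 + 1 + 8) / 5 = 27/5 = 5.4
  x̄ = (3.6, 5.4),  deviation x̄ - mu_0 = (3.6, 5.4) - (2, 2) = (1.6, 3.4).

Step 2 — sample covariance matrix, S[i,j] = (1/(n-1)) · Σ_k (x_{k,i} - mean_i) · (x_{k,j} - mean_j), divisor n-1 = 4:
  S[U,U] = ((0.4)·(0.4) + (1.4)·(1.4) + (1.4)·(1.4) + (-1.6)·(-1.6) + (-1.6)·(-1.6)) / 4 = 9.2/4 = 2.3
  S[U,V] = ((0.4)·(0.6) + (1.4)·(-1.4) + (1.4)·(2.6) + (-1.6)·(-4.4) + (-1.6)·(2.6)) / 4 = 4.8/4 = 1.2
  S[V,V] = ((0.6)·(0.6) + (-1.4)·(-1.4) + (2.6)·(2.6) + (-4.4)·(-4.4) + (2.6)·(2.6)) / 4 = 35.2/4 = 8.8
  S = [[2.3, 1.2],
 [1.2, 8.8]].

Step 3 — invert S. det(S) = 2.3·8.8 - (1.2)² = 18.8.
  S^{-1} = (1/det) · [[d, -b], [-b, a]] = [[0.4681, -0.0638],
 [-0.0638, 0.1223]].

Step 4 — quadratic form (x̄ - mu_0)^T · S^{-1} · (x̄ - mu_0):
  S^{-1} · (x̄ - mu_0) = (0.5319, 0.3138),
  (x̄ - mu_0)^T · [...] = (1.6)·(0.5319) + (3.4)·(0.3138) = 1.9181.

Step 5 — scale by n: T² = 5 · 1.9181 = 9.5904.

T² ≈ 9.5904


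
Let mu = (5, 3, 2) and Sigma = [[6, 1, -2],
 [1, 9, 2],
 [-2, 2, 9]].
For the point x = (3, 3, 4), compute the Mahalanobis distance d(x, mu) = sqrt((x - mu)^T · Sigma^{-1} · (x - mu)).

Step 1 — centre the observation: (x - mu) = (-2, 0, 2).

Step 2 — invert Sigma (cofactor / det for 3×3, or solve directly):
  Sigma^{-1} = [[0.1883, -0.0318, 0.0489],
 [-0.0318, 0.1222, -0.0342],
 [0.0489, -0.0342, 0.1296]].

Step 3 — form the quadratic (x - mu)^T · Sigma^{-1} · (x - mu):
  Sigma^{-1} · (x - mu) = (-0.2787, -0.0049, 0.1614).
  (x - mu)^T · [Sigma^{-1} · (x - mu)] = (-2)·(-0.2787) + (0)·(-0.0049) + (2)·(0.1614) = 0.8802.

Step 4 — take square root: d = √(0.8802) ≈ 0.9382.

d(x, mu) = √(0.8802) ≈ 0.9382


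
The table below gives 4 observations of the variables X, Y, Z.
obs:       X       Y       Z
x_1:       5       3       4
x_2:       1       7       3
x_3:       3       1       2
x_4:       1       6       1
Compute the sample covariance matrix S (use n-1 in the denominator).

Step 1 — column means:
  mean(X) = (5 + 1 + 3 + 1) / 4 = 10/4 = 2.5
  mean(Y) = (3 + 7 + 1 + 6) / 4 = 17/4 = 4.25
  mean(Z) = (4 + 3 + 2 + 1) / 4 = 10/4 = 2.5

Step 2 — sample covariance S[i,j] = (1/(n-1)) · Σ_k (x_{k,i} - mean_i) · (x_{k,j} - mean_j), with n-1 = 3.
  S[X,X] = ((2.5)·(2.5) + (-1.5)·(-1.5) + (0.5)·(0.5) + (-1.5)·(-1.5)) / 3 = 11/3 = 3.6667
  S[X,Y] = ((2.5)·(-1.25) + (-1.5)·(2.75) + (0.5)·(-3.25) + (-1.5)·(1.75)) / 3 = -11.5/3 = -3.8333
  S[X,Z] = ((2.5)·(1.5) + (-1.5)·(0.5) + (0.5)·(-0.5) + (-1.5)·(-1.5)) / 3 = 5/3 = 1.6667
  S[Y,Y] = ((-1.25)·(-1.25) + (2.75)·(2.75) + (-3.25)·(-3.25) + (1.75)·(1.75)) / 3 = 22.75/3 = 7.5833
  S[Y,Z] = ((-1.25)·(1.5) + (2.75)·(0.5) + (-3.25)·(-0.5) + (1.75)·(-1.5)) / 3 = -1.5/3 = -0.5
  S[Z,Z] = ((1.5)·(1.5) + (0.5)·(0.5) + (-0.5)·(-0.5) + (-1.5)·(-1.5)) / 3 = 5/3 = 1.6667

S is symmetric (S[j,i] = S[i,j]). Assembling:

S = [[3.6667, -3.8333, 1.6667],
 [-3.8333, 7.5833, -0.5],
 [1.6667, -0.5, 1.6667]]


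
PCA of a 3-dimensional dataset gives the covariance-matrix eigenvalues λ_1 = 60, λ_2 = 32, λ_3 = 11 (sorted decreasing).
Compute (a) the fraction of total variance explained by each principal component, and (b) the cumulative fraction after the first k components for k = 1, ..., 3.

Step 1 — total variance = trace(Sigma) = Σ λ_i = 60 + 32 + 11 = 103.

Step 2 — fraction explained by component i = λ_i / Σ λ:
  PC1: 60/103 = 0.5825
  PC2: 32/103 = 0.3107
  PC3: 11/103 = 0.1068

Step 3 — cumulative fraction after k components = (λ_1 + ... + λ_k) / Σ λ:
  k = 1: 60/103 = 0.5825
  k = 2: (60 + 32)/103 = 92/103 = 0.8932
  k = 3: (60 + 32 + 11)/103 = 103/103 = 1

Summary (fraction, with percent):

explained: PC1 0.5825 (58.25%), PC2 0.3107 (31.07%), PC3 0.1068 (10.68%);  cumulative: 0.5825, 0.8932, 1


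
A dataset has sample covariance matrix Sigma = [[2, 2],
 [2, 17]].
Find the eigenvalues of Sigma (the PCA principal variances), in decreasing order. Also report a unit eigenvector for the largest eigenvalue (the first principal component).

Step 1 — characteristic polynomial of 2×2 Sigma:
  det(Sigma - λI) = λ² - trace · λ + det = 0.
  trace = 2 + 17 = 19, det = 2·17 - (2)² = 30.
Step 2 — discriminant:
  Δ = trace² - 4·det = 361 - 120 = 241.
Step 3 — eigenvalues:
  λ = (trace ± √Δ)/2 = (19 ± 15.5242)/2,
  λ_1 = 17.2621,  λ_2 = 1.7379.

Step 4 — unit eigenvector for λ_1: solve (Sigma - λ_1 I)v = 0. First row:
  (2 - 17.2621)·v_x + (2)·v_y = 0, i.e. (-15.2621)·v_x + (2)·v_y = 0,
  so v ∝ (b, λ_1 - a) = (2, 15.2621) = u.
  ||u|| = √((2)² + (15.2621)²) = √(236.9313) ≈ 15.3926,
  v_1 = u/||u|| ≈ (0.1299, 0.9915) (||v_1|| = 1).

λ_1 = 17.2621,  λ_2 = 1.7379;  v_1 ≈ (0.1299, 0.9915)


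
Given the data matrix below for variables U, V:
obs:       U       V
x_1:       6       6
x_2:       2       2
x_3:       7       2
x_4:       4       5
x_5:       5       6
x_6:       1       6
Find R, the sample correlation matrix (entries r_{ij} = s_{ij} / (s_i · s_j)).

Step 1 — column means:
  mean(U) = (6 + 2 + 7 + 4 + 5 + 1) / 6 = 25/6 = 4.1667
  mean(V) = (6 + 2 + 2 + 5 + 6 + 6) / 6 = 27/6 = 4.5

Step 2 — sample variances and covariances s[i,j] = (1/(n-1)) · Σ_k (x_{k,i} - mean_i) · (x_{k,j} - mean_j), with n-1 = 5:
  s[U,U] = ((1.8333)·(1.8333) + (-2.1667)·(-2.1667) + (2.8333)·(2.8333) + (-0.1667)·(-0.1667) + (0.8333)·(0.8333) + (-3.1667)·(-3.1667)) / 5 = 26.8333/5 = 5.3667
  s[U,V] = ((1.8333)·(1.5) + (-2.1667)·(-2.5) + (2.8333)·(-2.5) + (-0.1667)·(0.5) + (0.8333)·(1.5) + (-3.1667)·(1.5)) / 5 = -2.5/5 = -0.5
  s[V,V] = ((1.5)·(1.5) + (-2.5)·(-2.5) + (-2.5)·(-2.5) + (0.5)·(0.5) + (1.5)·(1.5) + (1.5)·(1.5)) / 5 = 19.5/5 = 3.9
  Sample standard deviations s_i = √(s[i,i]):
  s(U) = √(5.3667) = 2.3166
  s(V) = √(3.9) = 1.9748

Step 3 — r_{ij} = s_{ij} / (s_i · s_j):
  r[U,U] = 1 (diagonal).
  r[U,V] = -0.5 / (2.3166 · 1.9748) = -0.5 / 4.5749 = -0.1093
  r[V,V] = 1 (diagonal).

R is symmetric with unit diagonal. Assembling:

R = [[1, -0.1093],
 [-0.1093, 1]]


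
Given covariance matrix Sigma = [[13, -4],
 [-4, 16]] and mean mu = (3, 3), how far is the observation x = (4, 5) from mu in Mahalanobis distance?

Step 1 — centre the observation: (x - mu) = (1, 2).

Step 2 — invert Sigma. det(Sigma) = 13·16 - (-4)² = 192.
  Sigma^{-1} = (1/det) · [[d, -b], [-b, a]] = [[0.0833, 0.0208],
 [0.0208, 0.0677]].

Step 3 — form the quadratic (x - mu)^T · Sigma^{-1} · (x - mu):
  Sigma^{-1} · (x - mu) = (0.125, 0.1562).
  (x - mu)^T · [Sigma^{-1} · (x - mu)] = (1)·(0.125) + (2)·(0.1562) = 0.4375.

Step 4 — take square root: d = √(0.4375) ≈ 0.6614.

d(x, mu) = √(0.4375) ≈ 0.6614


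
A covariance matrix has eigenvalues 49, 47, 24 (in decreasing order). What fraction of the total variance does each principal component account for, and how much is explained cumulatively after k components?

Step 1 — total variance = trace(Sigma) = Σ λ_i = 49 + 47 + 24 = 120.

Step 2 — fraction explained by component i = λ_i / Σ λ:
  PC1: 49/120 = 0.4083
  PC2: 47/120 = 0.3917
  PC3: 24/120 = 0.2

Step 3 — cumulative fraction after k components = (λ_1 + ... + λ_k) / Σ λ:
  k = 1: 49/120 = 0.4083
  k = 2: (49 + 47)/120 = 96/120 = 0.8
  k = 3: (49 + 47 + 24)/120 = 120/120 = 1

Summary (fraction, with percent):

explained: PC1 0.4083 (40.83%), PC2 0.3917 (39.17%), PC3 0.2 (20%);  cumulative: 0.4083, 0.8, 1


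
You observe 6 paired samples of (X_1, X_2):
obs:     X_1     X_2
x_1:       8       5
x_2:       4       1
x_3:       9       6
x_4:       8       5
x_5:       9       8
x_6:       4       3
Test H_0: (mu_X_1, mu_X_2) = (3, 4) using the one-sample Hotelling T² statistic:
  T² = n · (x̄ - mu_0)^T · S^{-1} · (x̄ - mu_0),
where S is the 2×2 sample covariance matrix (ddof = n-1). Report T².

Step 1 — sample mean vector:
  mean(X_1) = (8 + 4 + 9 + 8 + 9 + 4) / 6 = 42/6 = 7
  mean(X_2) = (5 + 1 + 6 + 5 + 8 + 3) / 6 = 28/6 = 4.6667
  x̄ = (7, 4.6667),  deviation x̄ - mu_0 = (7, 4.6667) - (3, 4) = (4, 0.6667).

Step 2 — sample covariance matrix, S[i,j] = (1/(n-1)) · Σ_k (x_{k,i} - mean_i) · (x_{k,j} - mean_j), divisor n-1 = 5:
  S[X_1,X_1] = ((1)·(1) + (-3)·(-3) + (2)·(2) + (1)·(1) + (2)·(2) + (-3)·(-3)) / 5 = 28/5 = 5.6
  S[X_1,X_2] = ((1)·(0.3333) + (-3)·(-3.6667) + (2)·(1.3333) + (1)·(0.3333) + (2)·(3.3333) + (-3)·(-1.6667)) / 5 = 26/5 = 5.2
  S[X_2,X_2] = ((0.3333)·(0.3333) + (-3.6667)·(-3.6667) + (1.3333)·(1.3333) + (0.3333)·(0.3333) + (3.3333)·(3.3333) + (-1.6667)·(-1.6667)) / 5 = 29.3333/5 = 5.8667
  S = [[5.6, 5.2],
 [5.2, 5.8667]].

Step 3 — invert S. det(S) = 5.6·5.8667 - (5.2)² = 5.8133.
  S^{-1} = (1/det) · [[d, -b], [-b, a]] = [[1.0092, -0.8945],
 [-0.8945, 0.9633]].

Step 4 — quadratic form (x̄ - mu_0)^T · S^{-1} · (x̄ - mu_0):
  S^{-1} · (x̄ - mu_0) = (3.4404, -2.9358),
  (x̄ - mu_0)^T · [...] = (4)·(3.4404) + (0.6667)·(-2.9358) = 11.8043.

Step 5 — scale by n: T² = 6 · 11.8043 = 70.8257.

T² ≈ 70.8257


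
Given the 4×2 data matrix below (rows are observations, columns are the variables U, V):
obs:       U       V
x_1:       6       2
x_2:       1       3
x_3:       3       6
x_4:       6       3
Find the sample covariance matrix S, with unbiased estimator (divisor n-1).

Step 1 — column means:
  mean(U) = (6 + 1 + 3 + 6) / 4 = 16/4 = 4
  mean(V) = (2 + 3 + 6 + 3) / 4 = 14/4 = 3.5

Step 2 — sample covariance S[i,j] = (1/(n-1)) · Σ_k (x_{k,i} - mean_i) · (x_{k,j} - mean_j), with n-1 = 3.
  S[U,U] = ((2)·(2) + (-3)·(-3) + (-1)·(-1) + (2)·(2)) / 3 = 18/3 = 6
  S[U,V] = ((2)·(-1.5) + (-3)·(-0.5) + (-1)·(2.5) + (2)·(-0.5)) / 3 = -5/3 = -1.6667
  S[V,V] = ((-1.5)·(-1.5) + (-0.5)·(-0.5) + (2.5)·(2.5) + (-0.5)·(-0.5)) / 3 = 9/3 = 3

S is symmetric (S[j,i] = S[i,j]). Assembling:

S = [[6, -1.6667],
 [-1.6667, 3]]


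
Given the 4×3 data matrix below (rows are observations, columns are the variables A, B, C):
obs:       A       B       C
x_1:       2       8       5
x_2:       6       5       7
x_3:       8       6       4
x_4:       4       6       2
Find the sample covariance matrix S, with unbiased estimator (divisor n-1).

Step 1 — column means:
  mean(A) = (2 + 6 + 8 + 4) / 4 = 20/4 = 5
  mean(B) = (8 + 5 + 6 + 6) / 4 = 25/4 = 6.25
  mean(C) = (5 + 7 + 4 + 2) / 4 = 18/4 = 4.5

Step 2 — sample covariance S[i,j] = (1/(n-1)) · Σ_k (x_{k,i} - mean_i) · (x_{k,j} - mean_j), with n-1 = 3.
  S[A,A] = ((-3)·(-3) + (1)·(1) + (3)·(3) + (-1)·(-1)) / 3 = 20/3 = 6.6667
  S[A,B] = ((-3)·(1.75) + (1)·(-1.25) + (3)·(-0.25) + (-1)·(-0.25)) / 3 = -7/3 = -2.3333
  S[A,C] = ((-3)·(0.5) + (1)·(2.5) + (3)·(-0.5) + (-1)·(-2.5)) / 3 = 2/3 = 0.6667
  S[B,B] = ((1.75)·(1.75) + (-1.25)·(-1.25) + (-0.25)·(-0.25) + (-0.25)·(-0.25)) / 3 = 4.75/3 = 1.5833
  S[B,C] = ((1.75)·(0.5) + (-1.25)·(2.5) + (-0.25)·(-0.5) + (-0.25)·(-2.5)) / 3 = -1.5/3 = -0.5
  S[C,C] = ((0.5)·(0.5) + (2.5)·(2.5) + (-0.5)·(-0.5) + (-2.5)·(-2.5)) / 3 = 13/3 = 4.3333

S is symmetric (S[j,i] = S[i,j]). Assembling:

S = [[6.6667, -2.3333, 0.6667],
 [-2.3333, 1.5833, -0.5],
 [0.6667, -0.5, 4.3333]]


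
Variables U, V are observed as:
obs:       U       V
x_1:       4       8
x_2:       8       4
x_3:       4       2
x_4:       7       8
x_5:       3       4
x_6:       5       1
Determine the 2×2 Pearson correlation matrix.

Step 1 — column means:
  mean(U) = (4 + 8 + 4 + 7 + 3 + 5) / 6 = 31/6 = 5.1667
  mean(V) = (8 + 4 + 2 + 8 + 4 + 1) / 6 = 27/6 = 4.5

Step 2 — sample variances and covariances s[i,j] = (1/(n-1)) · Σ_k (x_{k,i} - mean_i) · (x_{k,j} - mean_j), with n-1 = 5:
  s[U,U] = ((-1.1667)·(-1.1667) + (2.8333)·(2.8333) + (-1.1667)·(-1.1667) + (1.8333)·(1.8333) + (-2.1667)·(-2.1667) + (-0.1667)·(-0.1667)) / 5 = 18.8333/5 = 3.7667
  s[U,V] = ((-1.1667)·(3.5) + (2.8333)·(-0.5) + (-1.1667)·(-2.5) + (1.8333)·(3.5) + (-2.1667)·(-0.5) + (-0.1667)·(-3.5)) / 5 = 5.5/5 = 1.1
  s[V,V] = ((3.5)·(3.5) + (-0.5)·(-0.5) + (-2.5)·(-2.5) + (3.5)·(3.5) + (-0.5)·(-0.5) + (-3.5)·(-3.5)) / 5 = 43.5/5 = 8.7
  Sample standard deviations s_i = √(s[i,i]):
  s(U) = √(3.7667) = 1.9408
  s(V) = √(8.7) = 2.9496

Step 3 — r_{ij} = s_{ij} / (s_i · s_j):
  r[U,U] = 1 (diagonal).
  r[U,V] = 1.1 / (1.9408 · 2.9496) = 1.1 / 5.7245 = 0.1922
  r[V,V] = 1 (diagonal).

R is symmetric with unit diagonal. Assembling:

R = [[1, 0.1922],
 [0.1922, 1]]


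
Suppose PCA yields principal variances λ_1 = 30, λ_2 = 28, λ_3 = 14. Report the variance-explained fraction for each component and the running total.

Step 1 — total variance = trace(Sigma) = Σ λ_i = 30 + 28 + 14 = 72.

Step 2 — fraction explained by component i = λ_i / Σ λ:
  PC1: 30/72 = 0.4167
  PC2: 28/72 = 0.3889
  PC3: 14/72 = 0.1944

Step 3 — cumulative fraction after k components = (λ_1 + ... + λ_k) / Σ λ:
  k = 1: 30/72 = 0.4167
  k = 2: (30 + 28)/72 = 58/72 = 0.8056
  k = 3: (30 + 28 + 14)/72 = 72/72 = 1

Summary (fraction, with percent):

explained: PC1 0.4167 (41.67%), PC2 0.3889 (38.89%), PC3 0.1944 (19.44%);  cumulative: 0.4167, 0.8056, 1


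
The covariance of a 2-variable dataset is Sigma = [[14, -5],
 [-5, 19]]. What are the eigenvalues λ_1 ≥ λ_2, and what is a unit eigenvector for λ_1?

Step 1 — characteristic polynomial of 2×2 Sigma:
  det(Sigma - λI) = λ² - trace · λ + det = 0.
  trace = 14 + 19 = 33, det = 14·19 - (-5)² = 241.
Step 2 — discriminant:
  Δ = trace² - 4·det = 1089 - 964 = 125.
Step 3 — eigenvalues:
  λ = (trace ± √Δ)/2 = (33 ± 11.1803)/2,
  λ_1 = 22.0902,  λ_2 = 10.9098.

Step 4 — unit eigenvector for λ_1: solve (Sigma - λ_1 I)v = 0. First row:
  (14 - 22.0902)·v_x + (-5)·v_y = 0, i.e. (-8.0902)·v_x + (-5)·v_y = 0,
  so v ∝ (b, λ_1 - a) = (-5, 8.0902); multiply by -1 so the first entry is positive: u = (5, -8.0902).
  ||u|| = √((5)² + (-8.0902)²) = √(90.4508) ≈ 9.5106,
  v_1 = u/||u|| ≈ (0.5257, -0.8507) (||v_1|| = 1).

λ_1 = 22.0902,  λ_2 = 10.9098;  v_1 ≈ (0.5257, -0.8507)


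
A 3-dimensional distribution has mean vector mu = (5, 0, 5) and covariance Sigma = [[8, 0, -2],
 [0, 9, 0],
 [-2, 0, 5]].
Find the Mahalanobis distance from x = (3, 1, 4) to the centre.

Step 1 — centre the observation: (x - mu) = (-2, 1, -1).

Step 2 — invert Sigma (cofactor / det for 3×3, or solve directly):
  Sigma^{-1} = [[0.1389, 0, 0.0556],
 [0, 0.1111, 0],
 [0.0556, 0, 0.2222]].

Step 3 — form the quadratic (x - mu)^T · Sigma^{-1} · (x - mu):
  Sigma^{-1} · (x - mu) = (-0.3333, 0.1111, -0.3333).
  (x - mu)^T · [Sigma^{-1} · (x - mu)] = (-2)·(-0.3333) + (1)·(0.1111) + (-1)·(-0.3333) = 1.1111.

Step 4 — take square root: d = √(1.1111) ≈ 1.0541.

d(x, mu) = √(1.1111) ≈ 1.0541


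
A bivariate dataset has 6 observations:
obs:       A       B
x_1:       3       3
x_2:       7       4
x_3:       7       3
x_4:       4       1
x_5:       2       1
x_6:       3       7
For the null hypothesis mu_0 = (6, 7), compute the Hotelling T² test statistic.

Step 1 — sample mean vector:
  mean(A) = (3 + 7 + 7 + 4 + 2 + 3) / 6 = 26/6 = 4.3333
  mean(B) = (3 + 4 + 3 + 1 + 1 + 7) / 6 = 19/6 = 3.1667
  x̄ = (4.3333, 3.1667),  deviation x̄ - mu_0 = (4.3333, 3.1667) - (6, 7) = (-1.6667, -3.8333).

Step 2 — sample covariance matrix, S[i,j] = (1/(n-1)) · Σ_k (x_{k,i} - mean_i) · (x_{k,j} - mean_j), divisor n-1 = 5:
  S[A,A] = ((-1.3333)·(-1.3333) + (2.6667)·(2.6667) + (2.6667)·(2.6667) + (-0.3333)·(-0.3333) + (-2.3333)·(-2.3333) + (-1.3333)·(-1.3333)) / 5 = 23.3333/5 = 4.6667
  S[A,B] = ((-1.3333)·(-0.1667) + (2.6667)·(0.8333) + (2.6667)·(-0.1667) + (-0.3333)·(-2.1667) + (-2.3333)·(-2.1667) + (-1.3333)·(3.8333)) / 5 = 2.6667/5 = 0.5333
  S[B,B] = ((-0.1667)·(-0.1667) + (0.8333)·(0.8333) + (-0.1667)·(-0.1667) + (-2.1667)·(-2.1667) + (-2.1667)·(-2.1667) + (3.8333)·(3.8333)) / 5 = 24.8333/5 = 4.9667
  S = [[4.6667, 0.5333],
 [0.5333, 4.9667]].

Step 3 — invert S. det(S) = 4.6667·4.9667 - (0.5333)² = 22.8933.
  S^{-1} = (1/det) · [[d, -b], [-b, a]] = [[0.2169, -0.0233],
 [-0.0233, 0.2038]].

Step 4 — quadratic form (x̄ - mu_0)^T · S^{-1} · (x̄ - mu_0):
  S^{-1} · (x̄ - mu_0) = (-0.2723, -0.7426),
  (x̄ - mu_0)^T · [...] = (-1.6667)·(-0.2723) + (-3.8333)·(-0.7426) = 3.3003.

Step 5 — scale by n: T² = 6 · 3.3003 = 19.802.

T² ≈ 19.802


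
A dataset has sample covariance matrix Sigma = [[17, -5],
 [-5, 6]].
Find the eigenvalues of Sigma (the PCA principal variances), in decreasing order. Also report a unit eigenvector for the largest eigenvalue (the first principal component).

Step 1 — characteristic polynomial of 2×2 Sigma:
  det(Sigma - λI) = λ² - trace · λ + det = 0.
  trace = 17 + 6 = 23, det = 17·6 - (-5)² = 77.
Step 2 — discriminant:
  Δ = trace² - 4·det = 529 - 308 = 221.
Step 3 — eigenvalues:
  λ = (trace ± √Δ)/2 = (23 ± 14.8661)/2,
  λ_1 = 18.933,  λ_2 = 4.067.

Step 4 — unit eigenvector for λ_1: solve (Sigma - λ_1 I)v = 0. First row:
  (17 - 18.933)·v_x + (-5)·v_y = 0, i.e. (-1.933)·v_x + (-5)·v_y = 0,
  so v ∝ (b, λ_1 - a) = (-5, 1.933); multiply by -1 so the first entry is positive: u = (5, -1.933).
  ||u|| = √((5)² + (-1.933)²) = √(28.7366) ≈ 5.3607,
  v_1 = u/||u|| ≈ (0.9327, -0.3606) (||v_1|| = 1).

λ_1 = 18.933,  λ_2 = 4.067;  v_1 ≈ (0.9327, -0.3606)


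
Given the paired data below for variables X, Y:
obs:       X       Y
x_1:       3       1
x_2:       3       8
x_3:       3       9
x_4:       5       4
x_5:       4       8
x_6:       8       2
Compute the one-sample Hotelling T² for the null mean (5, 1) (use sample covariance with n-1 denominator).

Step 1 — sample mean vector:
  mean(X) = (3 + 3 + 3 + 5 + 4 + 8) / 6 = 26/6 = 4.3333
  mean(Y) = (1 + 8 + 9 + 4 + 8 + 2) / 6 = 32/6 = 5.3333
  x̄ = (4.3333, 5.3333),  deviation x̄ - mu_0 = (4.3333, 5.3333) - (5, 1) = (-0.6667, 4.3333).

Step 2 — sample covariance matrix, S[i,j] = (1/(n-1)) · Σ_k (x_{k,i} - mean_i) · (x_{k,j} - mean_j), divisor n-1 = 5:
  S[X,X] = ((-1.3333)·(-1.3333) + (-1.3333)·(-1.3333) + (-1.3333)·(-1.3333) + (0.6667)·(0.6667) + (-0.3333)·(-0.3333) + (3.6667)·(3.6667)) / 5 = 19.3333/5 = 3.8667
  S[X,Y] = ((-1.3333)·(-4.3333) + (-1.3333)·(2.6667) + (-1.3333)·(3.6667) + (0.6667)·(-1.3333) + (-0.3333)·(2.6667) + (3.6667)·(-3.3333)) / 5 = -16.6667/5 = -3.3333
  S[Y,Y] = ((-4.3333)·(-4.3333) + (2.6667)·(2.6667) + (3.6667)·(3.6667) + (-1.3333)·(-1.3333) + (2.6667)·(2.6667) + (-3.3333)·(-3.3333)) / 5 = 59.3333/5 = 11.8667
  S = [[3.8667, -3.3333],
 [-3.3333, 11.8667]].

Step 3 — invert S. det(S) = 3.8667·11.8667 - (-3.3333)² = 34.7733.
  S^{-1} = (1/det) · [[d, -b], [-b, a]] = [[0.3413, 0.0959],
 [0.0959, 0.1112]].

Step 4 — quadratic form (x̄ - mu_0)^T · S^{-1} · (x̄ - mu_0):
  S^{-1} · (x̄ - mu_0) = (0.1879, 0.4179),
  (x̄ - mu_0)^T · [...] = (-0.6667)·(0.1879) + (4.3333)·(0.4179) = 1.6858.

Step 5 — scale by n: T² = 6 · 1.6858 = 10.115.

T² ≈ 10.115


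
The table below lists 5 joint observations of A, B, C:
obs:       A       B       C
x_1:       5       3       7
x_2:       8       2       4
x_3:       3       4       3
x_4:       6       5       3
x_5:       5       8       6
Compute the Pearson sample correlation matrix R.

Step 1 — column means:
  mean(A) = (5 + 8 + 3 + 6 + 5) / 5 = 27/5 = 5.4
  mean(B) = (3 + 2 + 4 + 5 + 8) / 5 = 22/5 = 4.4
  mean(C) = (7 + 4 + 3 + 3 + 6) / 5 = 23/5 = 4.6

Step 2 — sample variances and covariances s[i,j] = (1/(n-1)) · Σ_k (x_{k,i} - mean_i) · (x_{k,j} - mean_j), with n-1 = 4:
  s[A,A] = ((-0.4)·(-0.4) + (2.6)·(2.6) + (-2.4)·(-2.4) + (0.6)·(0.6) + (-0.4)·(-0.4)) / 4 = 13.2/4 = 3.3
  s[A,B] = ((-0.4)·(-1.4) + (2.6)·(-2.4) + (-2.4)·(-0.4) + (0.6)·(0.6) + (-0.4)·(3.6)) / 4 = -5.8/4 = -1.45
  s[A,C] = ((-0.4)·(2.4) + (2.6)·(-0.6) + (-2.4)·(-1.6) + (0.6)·(-1.6) + (-0.4)·(1.4)) / 4 = -0.2/4 = -0.05
  s[B,B] = ((-1.4)·(-1.4) + (-2.4)·(-2.4) + (-0.4)·(-0.4) + (0.6)·(0.6) + (3.6)·(3.6)) / 4 = 21.2/4 = 5.3
  s[B,C] = ((-1.4)·(2.4) + (-2.4)·(-0.6) + (-0.4)·(-1.6) + (0.6)·(-1.6) + (3.6)·(1.4)) / 4 = 2.8/4 = 0.7
  s[C,C] = ((2.4)·(2.4) + (-0.6)·(-0.6) + (-1.6)·(-1.6) + (-1.6)·(-1.6) + (1.4)·(1.4)) / 4 = 13.2/4 = 3.3
  Sample standard deviations s_i = √(s[i,i]):
  s(A) = √(3.3) = 1.8166
  s(B) = √(5.3) = 2.3022
  s(C) = √(3.3) = 1.8166

Step 3 — r_{ij} = s_{ij} / (s_i · s_j):
  r[A,A] = 1 (diagonal).
  r[A,B] = -1.45 / (1.8166 · 2.3022) = -1.45 / 4.1821 = -0.3467
  r[A,C] = -0.05 / (1.8166 · 1.8166) = -0.05 / 3.3 = -0.0152
  r[B,B] = 1 (diagonal).
  r[B,C] = 0.7 / (2.3022 · 1.8166) = 0.7 / 4.1821 = 0.1674
  r[C,C] = 1 (diagonal).

R is symmetric with unit diagonal. Assembling:

R = [[1, -0.3467, -0.0152],
 [-0.3467, 1, 0.1674],
 [-0.0152, 0.1674, 1]]


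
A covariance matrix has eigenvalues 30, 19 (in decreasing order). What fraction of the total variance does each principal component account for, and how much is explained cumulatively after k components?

Step 1 — total variance = trace(Sigma) = Σ λ_i = 30 + 19 = 49.

Step 2 — fraction explained by component i = λ_i / Σ λ:
  PC1: 30/49 = 0.6122
  PC2: 19/49 = 0.3878

Step 3 — cumulative fraction after k components = (λ_1 + ... + λ_k) / Σ λ:
  k = 1: 30/49 = 0.6122
  k = 2: (30 + 19)/49 = 49/49 = 1

Summary (fraction, with percent):

explained: PC1 0.6122 (61.22%), PC2 0.3878 (38.78%);  cumulative: 0.6122, 1


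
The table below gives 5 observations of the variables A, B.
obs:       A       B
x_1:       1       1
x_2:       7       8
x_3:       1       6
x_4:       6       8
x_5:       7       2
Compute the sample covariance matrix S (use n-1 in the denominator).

Step 1 — column means:
  mean(A) = (1 + 7 + 1 + 6 + 7) / 5 = 22/5 = 4.4
  mean(B) = (1 + 8 + 6 + 8 + 2) / 5 = 25/5 = 5

Step 2 — sample covariance S[i,j] = (1/(n-1)) · Σ_k (x_{k,i} - mean_i) · (x_{k,j} - mean_j), with n-1 = 4.
  S[A,A] = ((-3.4)·(-3.4) + (2.6)·(2.6) + (-3.4)·(-3.4) + (1.6)·(1.6) + (2.6)·(2.6)) / 4 = 39.2/4 = 9.8
  S[A,B] = ((-3.4)·(-4) + (2.6)·(3) + (-3.4)·(1) + (1.6)·(3) + (2.6)·(-3)) / 4 = 15/4 = 3.75
  S[B,B] = ((-4)·(-4) + (3)·(3) + (1)·(1) + (3)·(3) + (-3)·(-3)) / 4 = 44/4 = 11

S is symmetric (S[j,i] = S[i,j]). Assembling:

S = [[9.8, 3.75],
 [3.75, 11]]


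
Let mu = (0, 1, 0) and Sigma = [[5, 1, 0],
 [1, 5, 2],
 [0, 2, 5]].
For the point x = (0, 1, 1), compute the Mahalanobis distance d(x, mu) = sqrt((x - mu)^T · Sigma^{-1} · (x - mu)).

Step 1 — centre the observation: (x - mu) = (0, 0, 1).

Step 2 — invert Sigma (cofactor / det for 3×3, or solve directly):
  Sigma^{-1} = [[0.21, -0.05, 0.02],
 [-0.05, 0.25, -0.1],
 [0.02, -0.1, 0.24]].

Step 3 — form the quadratic (x - mu)^T · Sigma^{-1} · (x - mu):
  Sigma^{-1} · (x - mu) = (0.02, -0.1, 0.24).
  (x - mu)^T · [Sigma^{-1} · (x - mu)] = (0)·(0.02) + (0)·(-0.1) + (1)·(0.24) = 0.24.

Step 4 — take square root: d = √(0.24) ≈ 0.4899.

d(x, mu) = √(0.24) ≈ 0.4899


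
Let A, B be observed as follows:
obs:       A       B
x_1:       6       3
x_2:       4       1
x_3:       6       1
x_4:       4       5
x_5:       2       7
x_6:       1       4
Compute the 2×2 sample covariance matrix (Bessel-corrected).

Step 1 — column means:
  mean(A) = (6 + 4 + 6 + 4 + 2 + 1) / 6 = 23/6 = 3.8333
  mean(B) = (3 + 1 + 1 + 5 + 7 + 4) / 6 = 21/6 = 3.5

Step 2 — sample covariance S[i,j] = (1/(n-1)) · Σ_k (x_{k,i} - mean_i) · (x_{k,j} - mean_j), with n-1 = 5.
  S[A,A] = ((2.1667)·(2.1667) + (0.1667)·(0.1667) + (2.1667)·(2.1667) + (0.1667)·(0.1667) + (-1.8333)·(-1.8333) + (-2.8333)·(-2.8333)) / 5 = 20.8333/5 = 4.1667
  S[A,B] = ((2.1667)·(-0.5) + (0.1667)·(-2.5) + (2.1667)·(-2.5) + (0.1667)·(1.5) + (-1.8333)·(3.5) + (-2.8333)·(0.5)) / 5 = -14.5/5 = -2.9
  S[B,B] = ((-0.5)·(-0.5) + (-2.5)·(-2.5) + (-2.5)·(-2.5) + (1.5)·(1.5) + (3.5)·(3.5) + (0.5)·(0.5)) / 5 = 27.5/5 = 5.5

S is symmetric (S[j,i] = S[i,j]). Assembling:

S = [[4.1667, -2.9],
 [-2.9, 5.5]]


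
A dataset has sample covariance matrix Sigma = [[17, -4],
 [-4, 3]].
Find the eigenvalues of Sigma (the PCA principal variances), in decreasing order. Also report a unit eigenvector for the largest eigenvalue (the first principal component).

Step 1 — characteristic polynomial of 2×2 Sigma:
  det(Sigma - λI) = λ² - trace · λ + det = 0.
  trace = 17 + 3 = 20, det = 17·3 - (-4)² = 35.
Step 2 — discriminant:
  Δ = trace² - 4·det = 400 - 140 = 260.
Step 3 — eigenvalues:
  λ = (trace ± √Δ)/2 = (20 ± 16.1245)/2,
  λ_1 = 18.0623,  λ_2 = 1.9377.

Step 4 — unit eigenvector for λ_1: solve (Sigma - λ_1 I)v = 0. First row:
  (17 - 18.0623)·v_x + (-4)·v_y = 0, i.e. (-1.0623)·v_x + (-4)·v_y = 0,
  so v ∝ (b, λ_1 - a) = (-4, 1.0623); multiply by -1 so the first entry is positive: u = (4, -1.0623).
  ||u|| = √((4)² + (-1.0623)²) = √(17.1284) ≈ 4.1386,
  v_1 = u/||u|| ≈ (0.9665, -0.2567) (||v_1|| = 1).

λ_1 = 18.0623,  λ_2 = 1.9377;  v_1 ≈ (0.9665, -0.2567)


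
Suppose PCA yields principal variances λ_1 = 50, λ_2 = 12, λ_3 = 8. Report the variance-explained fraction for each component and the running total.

Step 1 — total variance = trace(Sigma) = Σ λ_i = 50 + 12 + 8 = 70.

Step 2 — fraction explained by component i = λ_i / Σ λ:
  PC1: 50/70 = 0.7143
  PC2: 12/70 = 0.1714
  PC3: 8/70 = 0.1143

Step 3 — cumulative fraction after k components = (λ_1 + ... + λ_k) / Σ λ:
  k = 1: 50/70 = 0.7143
  k = 2: (50 + 12)/70 = 62/70 = 0.8857
  k = 3: (50 + 12 + 8)/70 = 70/70 = 1

Summary (fraction, with percent):

explained: PC1 0.7143 (71.43%), PC2 0.1714 (17.14%), PC3 0.1143 (11.43%);  cumulative: 0.7143, 0.8857, 1


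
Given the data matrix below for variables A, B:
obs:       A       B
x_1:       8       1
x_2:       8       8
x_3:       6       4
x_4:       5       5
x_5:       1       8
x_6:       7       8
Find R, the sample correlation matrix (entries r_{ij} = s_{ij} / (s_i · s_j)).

Step 1 — column means:
  mean(A) = (8 + 8 + 6 + 5 + 1 + 7) / 6 = 35/6 = 5.8333
  mean(B) = (1 + 8 + 4 + 5 + 8 + 8) / 6 = 34/6 = 5.6667

Step 2 — sample variances and covariances s[i,j] = (1/(n-1)) · Σ_k (x_{k,i} - mean_i) · (x_{k,j} - mean_j), with n-1 = 5:
  s[A,A] = ((2.1667)·(2.1667) + (2.1667)·(2.1667) + (0.1667)·(0.1667) + (-0.8333)·(-0.8333) + (-4.8333)·(-4.8333) + (1.1667)·(1.1667)) / 5 = 34.8333/5 = 6.9667
  s[A,B] = ((2.1667)·(-4.6667) + (2.1667)·(2.3333) + (0.1667)·(-1.6667) + (-0.8333)·(-0.6667) + (-4.8333)·(2.3333) + (1.1667)·(2.3333)) / 5 = -13.3333/5 = -2.6667
  s[B,B] = ((-4.6667)·(-4.6667) + (2.3333)·(2.3333) + (-1.6667)·(-1.6667) + (-0.6667)·(-0.6667) + (2.3333)·(2.3333) + (2.3333)·(2.3333)) / 5 = 41.3333/5 = 8.2667
  Sample standard deviations s_i = √(s[i,i]):
  s(A) = √(6.9667) = 2.6394
  s(B) = √(8.2667) = 2.8752

Step 3 — r_{ij} = s_{ij} / (s_i · s_j):
  r[A,A] = 1 (diagonal).
  r[A,B] = -2.6667 / (2.6394 · 2.8752) = -2.6667 / 7.5889 = -0.3514
  r[B,B] = 1 (diagonal).

R is symmetric with unit diagonal. Assembling:

R = [[1, -0.3514],
 [-0.3514, 1]]


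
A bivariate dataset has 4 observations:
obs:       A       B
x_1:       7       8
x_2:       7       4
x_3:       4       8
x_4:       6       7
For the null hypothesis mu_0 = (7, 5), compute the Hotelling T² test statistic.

Step 1 — sample mean vector:
  mean(A) = (7 + 7 + 4 + 6) / 4 = 24/4 = 6
  mean(B) = (8 + 4 + 8 + 7) / 4 = 27/4 = 6.75
  x̄ = (6, 6.75),  deviation x̄ - mu_0 = (6, 6.75) - (7, 5) = (-1, 1.75).

Step 2 — sample covariance matrix, S[i,j] = (1/(n-1)) · Σ_k (x_{k,i} - mean_i) · (x_{k,j} - mean_j), divisor n-1 = 3:
  S[A,A] = ((1)·(1) + (1)·(1) + (-2)·(-2) + (0)·(0)) / 3 = 6/3 = 2
  S[A,B] = ((1)·(1.25) + (1)·(-2.75) + (-2)·(1.25) + (0)·(0.25)) / 3 = -4/3 = -1.3333
  S[B,B] = ((1.25)·(1.25) + (-2.75)·(-2.75) + (1.25)·(1.25) + (0.25)·(0.25)) / 3 = 10.75/3 = 3.5833
  S = [[2, -1.3333],
 [-1.3333, 3.5833]].

Step 3 — invert S. det(S) = 2·3.5833 - (-1.3333)² = 5.3889.
  S^{-1} = (1/det) · [[d, -b], [-b, a]] = [[0.6649, 0.2474],
 [0.2474, 0.3711]].

Step 4 — quadratic form (x̄ - mu_0)^T · S^{-1} · (x̄ - mu_0):
  S^{-1} · (x̄ - mu_0) = (-0.232, 0.4021),
  (x̄ - mu_0)^T · [...] = (-1)·(-0.232) + (1.75)·(0.4021) = 0.9356.

Step 5 — scale by n: T² = 4 · 0.9356 = 3.7423.

T² ≈ 3.7423


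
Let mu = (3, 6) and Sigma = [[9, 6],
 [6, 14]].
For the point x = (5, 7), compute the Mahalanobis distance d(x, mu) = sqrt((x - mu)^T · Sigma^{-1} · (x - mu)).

Step 1 — centre the observation: (x - mu) = (2, 1).

Step 2 — invert Sigma. det(Sigma) = 9·14 - (6)² = 90.
  Sigma^{-1} = (1/det) · [[d, -b], [-b, a]] = [[0.1556, -0.0667],
 [-0.0667, 0.1]].

Step 3 — form the quadratic (x - mu)^T · Sigma^{-1} · (x - mu):
  Sigma^{-1} · (x - mu) = (0.2444, -0.0333).
  (x - mu)^T · [Sigma^{-1} · (x - mu)] = (2)·(0.2444) + (1)·(-0.0333) = 0.4556.

Step 4 — take square root: d = √(0.4556) ≈ 0.6749.

d(x, mu) = √(0.4556) ≈ 0.6749
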